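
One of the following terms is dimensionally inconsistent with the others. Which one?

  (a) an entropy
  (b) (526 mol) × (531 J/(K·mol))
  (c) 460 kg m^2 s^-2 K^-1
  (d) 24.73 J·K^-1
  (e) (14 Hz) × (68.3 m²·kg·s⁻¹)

(e)

Expand each in SI base units:
  (a) [entropy] = kg·m²·s⁻²·K⁻¹
  (b) [mol] · [kg·m²·s⁻²·K⁻¹·mol⁻¹] = kg·m²·s⁻²·K⁻¹
  (c) kg·m²·s⁻²·K⁻¹
  (d) J·K⁻¹ = N·m·K⁻¹ = kg·m²·s⁻²·K⁻¹
  (e) [s⁻¹] · [kg·m²·s⁻¹] = kg·m²·s⁻²
All reduce to kg·m²·s⁻²·K⁻¹ except (e), which is kg·m²·s⁻².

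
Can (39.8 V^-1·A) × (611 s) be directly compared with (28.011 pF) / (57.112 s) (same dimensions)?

No

Expand each in SI base units:
  (39.8 V^-1·A) × (611 s):  [kg⁻¹·m⁻²·s³·A²] · [s] = kg⁻¹·m⁻²·s⁴·A²
  (28.011 pF) / (57.112 s):  [kg⁻¹·m⁻²·s⁴·A²] / [s] = kg⁻¹·m⁻²·s³·A²
kg⁻¹·m⁻²·s⁴·A² ≠ kg⁻¹·m⁻²·s³·A², so they cannot be added.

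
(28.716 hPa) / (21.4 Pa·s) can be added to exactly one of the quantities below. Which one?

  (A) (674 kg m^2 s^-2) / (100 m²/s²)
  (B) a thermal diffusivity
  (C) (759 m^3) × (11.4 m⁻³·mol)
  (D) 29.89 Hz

Reference: [kg·m⁻¹·s⁻²] / [kg·m⁻¹·s⁻¹] = s⁻¹.
Each option:
  (A) [kg·m²·s⁻²] / [m²·s⁻²] = kg
  (B) [thermal diffusivity] = m²·s⁻¹
  (C) [m³] · [m⁻³·mol] = mol
  (D) Hz = s⁻¹  ← same
Only (D) matches s⁻¹.

(D)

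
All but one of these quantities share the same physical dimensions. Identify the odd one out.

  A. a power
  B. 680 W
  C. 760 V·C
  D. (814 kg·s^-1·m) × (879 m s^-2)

In SI base units:
  A. [power] = kg·m²·s⁻³
  B. W = J·s⁻¹ = kg·m²·s⁻³
  C. C·V = s·A·J·C⁻¹ = kg·m²·s⁻²
  D. [kg·m·s⁻¹] · [m·s⁻²] = kg·m²·s⁻³
All reduce to kg·m²·s⁻³ except C., which is kg·m²·s⁻².

C.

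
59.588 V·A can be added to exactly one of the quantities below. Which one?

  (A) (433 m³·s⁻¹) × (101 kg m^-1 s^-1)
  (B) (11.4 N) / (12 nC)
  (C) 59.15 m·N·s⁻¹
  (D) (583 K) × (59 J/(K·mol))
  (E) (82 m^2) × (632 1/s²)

Reference: V·A = J·C⁻¹·A = kg·m²·s⁻³.
Each option:
  (A) [m³·s⁻¹] · [kg·m⁻¹·s⁻¹] = kg·m²·s⁻²
  (B) [kg·m·s⁻²] / [s·A] = kg·m·s⁻³·A⁻¹
  (C) N·m·s⁻¹ = kg·m·s⁻²·m·s⁻¹ = kg·m²·s⁻³  ← same
  (D) [K] · [kg·m²·s⁻²·K⁻¹·mol⁻¹] = kg·m²·s⁻²·mol⁻¹
  (E) [m²] · [s⁻²] = m²·s⁻²
Only (C) matches kg·m²·s⁻³.

(C)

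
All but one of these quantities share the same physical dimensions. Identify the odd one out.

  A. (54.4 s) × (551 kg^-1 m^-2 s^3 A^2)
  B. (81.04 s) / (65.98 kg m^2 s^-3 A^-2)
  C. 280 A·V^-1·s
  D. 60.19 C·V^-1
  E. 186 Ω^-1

E.

In SI base units:
  A. [s] · [kg⁻¹·m⁻²·s³·A²] = kg⁻¹·m⁻²·s⁴·A²
  B. [s] / [kg·m²·s⁻³·A⁻²] = kg⁻¹·m⁻²·s⁴·A²
  C. A·s·V⁻¹ = A·s·(J·C⁻¹)⁻¹ = kg⁻¹·m⁻²·s⁴·A²
  D. C·V⁻¹ = s·A·(J·C⁻¹)⁻¹ = kg⁻¹·m⁻²·s⁴·A²
  E. Ω⁻¹ = (V·A⁻¹)⁻¹ = kg⁻¹·m⁻²·s³·A²
All reduce to kg⁻¹·m⁻²·s⁴·A² except E., which is kg⁻¹·m⁻²·s³·A².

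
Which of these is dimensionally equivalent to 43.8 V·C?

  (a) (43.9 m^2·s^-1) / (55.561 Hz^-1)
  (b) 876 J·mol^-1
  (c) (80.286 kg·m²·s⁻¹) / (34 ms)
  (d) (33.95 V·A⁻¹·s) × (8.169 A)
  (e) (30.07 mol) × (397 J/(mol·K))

(c)

Reference: C·V = s·A·J·C⁻¹ = kg·m²·s⁻².
Each option:
  (a) [m²·s⁻¹] / [s] = m²·s⁻²
  (b) J·mol⁻¹ = N·m·mol⁻¹ = kg·m²·s⁻²·mol⁻¹
  (c) [kg·m²·s⁻¹] / [s] = kg·m²·s⁻²  ← same
  (d) [kg·m²·s⁻²·A⁻²] · [A] = kg·m²·s⁻²·A⁻¹
  (e) [mol] · [kg·m²·s⁻²·K⁻¹·mol⁻¹] = kg·m²·s⁻²·K⁻¹
Only (c) matches kg·m²·s⁻².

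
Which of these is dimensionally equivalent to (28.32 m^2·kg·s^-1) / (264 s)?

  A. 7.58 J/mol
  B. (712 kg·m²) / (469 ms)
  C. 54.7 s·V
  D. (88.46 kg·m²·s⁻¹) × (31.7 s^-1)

Reference: [kg·m²·s⁻¹] / [s] = kg·m²·s⁻².
Each option:
  A. J·mol⁻¹ = N·m·mol⁻¹ = kg·m²·s⁻²·mol⁻¹
  B. [kg·m²] / [s] = kg·m²·s⁻¹
  C. V·s = J·C⁻¹·s = kg·m²·s⁻²·A⁻¹
  D. [kg·m²·s⁻¹] · [s⁻¹] = kg·m²·s⁻²  ← same
Only D. matches kg·m²·s⁻².

D.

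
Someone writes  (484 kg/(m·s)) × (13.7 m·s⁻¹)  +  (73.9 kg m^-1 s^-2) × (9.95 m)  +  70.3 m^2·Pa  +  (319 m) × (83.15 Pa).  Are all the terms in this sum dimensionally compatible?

No

In SI base units:
  (484 kg/(m·s)) × (13.7 m·s⁻¹):  [kg·m⁻¹·s⁻¹] · [m·s⁻¹] = kg·s⁻²
  (73.9 kg m^-1 s^-2) × (9.95 m):  [kg·m⁻¹·s⁻²] · [m] = kg·s⁻²
  70.3 m^2·Pa:  Pa·m² = N·m⁻²·m² = kg·m·s⁻²
  (319 m) × (83.15 Pa):  [m] · [kg·m⁻¹·s⁻²] = kg·s⁻²
The terms do not share a single dimension (kg·m·s⁻² vs kg·s⁻²).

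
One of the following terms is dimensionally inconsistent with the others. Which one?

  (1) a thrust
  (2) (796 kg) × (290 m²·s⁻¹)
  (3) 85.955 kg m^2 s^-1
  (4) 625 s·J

(1)

Work out the base dimensions of each:
  (1) [thrust] = kg·m·s⁻²
  (2) [kg] · [m²·s⁻¹] = kg·m²·s⁻¹
  (3) kg·m²·s⁻¹
  (4) J·s = N·m·s = kg·m²·s⁻¹
All reduce to kg·m²·s⁻¹ except (1), which is kg·m·s⁻².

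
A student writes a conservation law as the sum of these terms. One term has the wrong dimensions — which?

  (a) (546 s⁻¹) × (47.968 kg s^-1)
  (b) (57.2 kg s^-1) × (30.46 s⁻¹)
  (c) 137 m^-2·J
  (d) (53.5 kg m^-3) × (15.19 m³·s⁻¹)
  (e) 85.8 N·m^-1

Dimensions:
  (a) [s⁻¹] · [kg·s⁻¹] = kg·s⁻²
  (b) [kg·s⁻¹] · [s⁻¹] = kg·s⁻²
  (c) J·m⁻² = N·m·m⁻² = kg·s⁻²
  (d) [kg·m⁻³] · [m³·s⁻¹] = kg·s⁻¹
  (e) N·m⁻¹ = kg·m·s⁻²·m⁻¹ = kg·s⁻²
All reduce to kg·s⁻² except (d), which is kg·s⁻¹.

(d)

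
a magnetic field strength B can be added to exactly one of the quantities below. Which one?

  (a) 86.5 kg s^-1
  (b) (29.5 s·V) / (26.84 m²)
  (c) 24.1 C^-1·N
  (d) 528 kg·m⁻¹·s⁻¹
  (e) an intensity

Reference: [magnetic field strength B] = kg·s⁻²·A⁻¹.
Each option:
  (a) kg·s⁻¹
  (b) [kg·m²·s⁻²·A⁻¹] / [m²] = kg·s⁻²·A⁻¹  ← same
  (c) N·C⁻¹ = kg·m·s⁻²·(s·A)⁻¹ = kg·m·s⁻³·A⁻¹
  (d) kg·m⁻¹·s⁻¹
  (e) [intensity] = kg·s⁻³
Only (b) matches kg·s⁻²·A⁻¹.

(b)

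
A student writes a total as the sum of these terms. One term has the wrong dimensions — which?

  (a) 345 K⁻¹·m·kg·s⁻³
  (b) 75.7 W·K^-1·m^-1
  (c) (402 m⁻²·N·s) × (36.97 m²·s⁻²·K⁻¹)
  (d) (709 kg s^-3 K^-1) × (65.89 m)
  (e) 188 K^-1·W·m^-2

In SI base units:
  (a) kg·m·s⁻³·K⁻¹
  (b) W·m⁻¹·K⁻¹ = J·s⁻¹·m⁻¹·K⁻¹ = kg·m·s⁻³·K⁻¹
  (c) [kg·m⁻¹·s⁻¹] · [m²·s⁻²·K⁻¹] = kg·m·s⁻³·K⁻¹
  (d) [kg·s⁻³·K⁻¹] · [m] = kg·m·s⁻³·K⁻¹
  (e) W·m⁻²·K⁻¹ = J·s⁻¹·m⁻²·K⁻¹ = kg·s⁻³·K⁻¹
All reduce to kg·m·s⁻³·K⁻¹ except (e), which is kg·s⁻³·K⁻¹.

(e)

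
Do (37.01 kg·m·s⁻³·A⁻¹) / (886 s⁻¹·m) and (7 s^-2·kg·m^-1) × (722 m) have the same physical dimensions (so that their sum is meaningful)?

No

Reduce each to base SI dimensions:
  (37.01 kg·m·s⁻³·A⁻¹) / (886 s⁻¹·m):  [kg·m·s⁻³·A⁻¹] / [m·s⁻¹] = kg·s⁻²·A⁻¹
  (7 s^-2·kg·m^-1) × (722 m):  [kg·m⁻¹·s⁻²] · [m] = kg·s⁻²
kg·s⁻²·A⁻¹ ≠ kg·s⁻², so they cannot be added.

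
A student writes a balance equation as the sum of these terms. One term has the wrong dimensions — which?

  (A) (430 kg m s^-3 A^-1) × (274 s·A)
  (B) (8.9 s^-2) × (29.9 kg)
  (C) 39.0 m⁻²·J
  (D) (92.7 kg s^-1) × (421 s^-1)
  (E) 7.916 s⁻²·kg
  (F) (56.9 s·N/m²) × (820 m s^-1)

(A)

Expand each in SI base units:
  (A) [kg·m·s⁻³·A⁻¹] · [s·A] = kg·m·s⁻²
  (B) [s⁻²] · [kg] = kg·s⁻²
  (C) J·m⁻² = N·m·m⁻² = kg·s⁻²
  (D) [kg·s⁻¹] · [s⁻¹] = kg·s⁻²
  (E) kg·s⁻²
  (F) [kg·m⁻¹·s⁻¹] · [m·s⁻¹] = kg·s⁻²
All reduce to kg·s⁻² except (A), which is kg·m·s⁻².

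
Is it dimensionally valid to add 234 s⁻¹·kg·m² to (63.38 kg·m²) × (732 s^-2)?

No

Reduce each to base SI dimensions:
  234 s⁻¹·kg·m²:  kg·m²·s⁻¹
  (63.38 kg·m²) × (732 s^-2):  [kg·m²] · [s⁻²] = kg·m²·s⁻²
kg·m²·s⁻¹ ≠ kg·m²·s⁻², so they cannot be added.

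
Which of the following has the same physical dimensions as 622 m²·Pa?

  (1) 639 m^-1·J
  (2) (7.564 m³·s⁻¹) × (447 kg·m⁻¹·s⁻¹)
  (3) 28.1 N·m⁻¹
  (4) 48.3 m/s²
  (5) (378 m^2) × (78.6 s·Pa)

(1)

Reference: Pa·m² = N·m⁻²·m² = kg·m·s⁻².
Each option:
  (1) J·m⁻¹ = N·m·m⁻¹ = kg·m·s⁻²  ← same
  (2) [m³·s⁻¹] · [kg·m⁻¹·s⁻¹] = kg·m²·s⁻²
  (3) N·m⁻¹ = kg·m·s⁻²·m⁻¹ = kg·s⁻²
  (4) m·s⁻²
  (5) [m²] · [kg·m⁻¹·s⁻¹] = kg·m·s⁻¹
Only (1) matches kg·m·s⁻².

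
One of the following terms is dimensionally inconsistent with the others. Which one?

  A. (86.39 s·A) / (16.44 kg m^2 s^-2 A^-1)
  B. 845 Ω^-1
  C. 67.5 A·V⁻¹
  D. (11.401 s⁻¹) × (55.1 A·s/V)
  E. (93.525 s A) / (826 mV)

Reduce each to base SI dimensions:
  A. [s·A] / [kg·m²·s⁻²·A⁻¹] = kg⁻¹·m⁻²·s³·A²
  B. Ω⁻¹ = (V·A⁻¹)⁻¹ = kg⁻¹·m⁻²·s³·A²
  C. A·V⁻¹ = A·(J·C⁻¹)⁻¹ = kg⁻¹·m⁻²·s³·A²
  D. [s⁻¹] · [kg⁻¹·m⁻²·s⁴·A²] = kg⁻¹·m⁻²·s³·A²
  E. [s·A] / [kg·m²·s⁻³·A⁻¹] = kg⁻¹·m⁻²·s⁴·A²
All reduce to kg⁻¹·m⁻²·s³·A² except E., which is kg⁻¹·m⁻²·s⁴·A².

E.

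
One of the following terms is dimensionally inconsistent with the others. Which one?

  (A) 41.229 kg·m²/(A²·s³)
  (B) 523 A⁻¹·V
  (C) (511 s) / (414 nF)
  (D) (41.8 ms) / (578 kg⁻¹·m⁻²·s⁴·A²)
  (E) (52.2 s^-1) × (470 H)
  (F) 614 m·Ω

(F)

In SI base units:
  (A) kg·m²·s⁻³·A⁻²
  (B) V·A⁻¹ = J·C⁻¹·A⁻¹ = kg·m²·s⁻³·A⁻²
  (C) [s] / [kg⁻¹·m⁻²·s⁴·A²] = kg·m²·s⁻³·A⁻²
  (D) [s] / [kg⁻¹·m⁻²·s⁴·A²] = kg·m²·s⁻³·A⁻²
  (E) [s⁻¹] · [kg·m²·s⁻²·A⁻²] = kg·m²·s⁻³·A⁻²
  (F) Ω·m = V·A⁻¹·m = kg·m³·s⁻³·A⁻²
All reduce to kg·m²·s⁻³·A⁻² except (F), which is kg·m³·s⁻³·A⁻².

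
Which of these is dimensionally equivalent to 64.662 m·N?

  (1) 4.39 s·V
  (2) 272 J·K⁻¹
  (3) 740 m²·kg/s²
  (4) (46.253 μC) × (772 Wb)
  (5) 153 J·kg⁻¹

Reference: N·m = kg·m·s⁻²·m = kg·m²·s⁻².
Each option:
  (1) V·s = J·C⁻¹·s = kg·m²·s⁻²·A⁻¹
  (2) J·K⁻¹ = N·m·K⁻¹ = kg·m²·s⁻²·K⁻¹
  (3) kg·m²·s⁻²  ← same
  (4) [s·A] · [kg·m²·s⁻²·A⁻¹] = kg·m²·s⁻¹
  (5) J·kg⁻¹ = N·m·kg⁻¹ = m²·s⁻²
Only (3) matches kg·m²·s⁻².

(3)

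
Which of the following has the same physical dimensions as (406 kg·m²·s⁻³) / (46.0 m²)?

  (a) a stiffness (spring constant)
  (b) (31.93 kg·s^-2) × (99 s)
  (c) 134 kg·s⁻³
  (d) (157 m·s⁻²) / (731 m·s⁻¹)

Reference: [kg·m²·s⁻³] / [m²] = kg·s⁻³.
Each option:
  (a) [stiffness (spring constant)] = kg·s⁻²
  (b) [kg·s⁻²] · [s] = kg·s⁻¹
  (c) kg·s⁻³  ← same
  (d) [m·s⁻²] / [m·s⁻¹] = s⁻¹
Only (c) matches kg·s⁻³.

(c)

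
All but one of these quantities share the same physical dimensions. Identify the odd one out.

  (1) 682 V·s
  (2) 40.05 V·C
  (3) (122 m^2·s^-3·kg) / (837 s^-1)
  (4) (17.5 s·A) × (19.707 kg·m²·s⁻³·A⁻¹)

Dimensions:
  (1) V·s = J·C⁻¹·s = kg·m²·s⁻²·A⁻¹
  (2) C·V = s·A·J·C⁻¹ = kg·m²·s⁻²
  (3) [kg·m²·s⁻³] / [s⁻¹] = kg·m²·s⁻²
  (4) [s·A] · [kg·m²·s⁻³·A⁻¹] = kg·m²·s⁻²
All reduce to kg·m²·s⁻² except (1), which is kg·m²·s⁻²·A⁻¹.

(1)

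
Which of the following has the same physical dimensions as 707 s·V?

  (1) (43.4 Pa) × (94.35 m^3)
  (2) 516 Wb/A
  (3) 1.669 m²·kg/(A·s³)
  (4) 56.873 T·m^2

(4)

Reference: V·s = J·C⁻¹·s = kg·m²·s⁻²·A⁻¹.
Each option:
  (1) [kg·m⁻¹·s⁻²] · [m³] = kg·m²·s⁻²
  (2) Wb·A⁻¹ = V·s·A⁻¹ = kg·m²·s⁻²·A⁻²
  (3) kg·m²·s⁻³·A⁻¹
  (4) T·m² = Wb·m⁻²·m² = kg·m²·s⁻²·A⁻¹  ← same
Only (4) matches kg·m²·s⁻²·A⁻¹.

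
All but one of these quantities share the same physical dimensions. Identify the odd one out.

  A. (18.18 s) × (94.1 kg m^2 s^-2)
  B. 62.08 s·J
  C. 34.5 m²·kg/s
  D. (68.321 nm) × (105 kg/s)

Reduce each to base SI dimensions:
  A. [s] · [kg·m²·s⁻²] = kg·m²·s⁻¹
  B. J·s = N·m·s = kg·m²·s⁻¹
  C. kg·m²·s⁻¹
  D. [m] · [kg·s⁻¹] = kg·m·s⁻¹
All reduce to kg·m²·s⁻¹ except D., which is kg·m·s⁻¹.

D.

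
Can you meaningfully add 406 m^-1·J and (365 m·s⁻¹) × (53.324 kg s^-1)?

Reduce each to base SI dimensions:
  406 m^-1·J:  J·m⁻¹ = N·m·m⁻¹ = kg·m·s⁻²
  (365 m·s⁻¹) × (53.324 kg s^-1):  [m·s⁻¹] · [kg·s⁻¹] = kg·m·s⁻²
Both are kg·m·s⁻², so they have the same dimensions and can be added.

Yes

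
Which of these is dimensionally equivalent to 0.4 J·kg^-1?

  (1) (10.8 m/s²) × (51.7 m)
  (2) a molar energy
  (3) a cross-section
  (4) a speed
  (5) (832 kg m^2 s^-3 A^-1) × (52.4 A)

(1)

Reference: J·kg⁻¹ = N·m·kg⁻¹ = m²·s⁻².
Each option:
  (1) [m·s⁻²] · [m] = m²·s⁻²  ← same
  (2) [molar energy] = kg·m²·s⁻²·mol⁻¹
  (3) [cross-section] = m²
  (4) [speed] = m·s⁻¹
  (5) [kg·m²·s⁻³·A⁻¹] · [A] = kg·m²·s⁻³
Only (1) matches m²·s⁻².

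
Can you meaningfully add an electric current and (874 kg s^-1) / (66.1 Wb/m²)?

No

Dimensions:
  an electric current:  [electric current] = A
  (874 kg s^-1) / (66.1 Wb/m²):  [kg·s⁻¹] / [kg·s⁻²·A⁻¹] = s·A
A ≠ s·A, so they cannot be added.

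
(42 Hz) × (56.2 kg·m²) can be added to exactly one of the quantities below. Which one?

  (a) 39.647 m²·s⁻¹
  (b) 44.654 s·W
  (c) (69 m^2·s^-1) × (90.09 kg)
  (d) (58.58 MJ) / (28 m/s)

(c)

Reference: [s⁻¹] · [kg·m²] = kg·m²·s⁻¹.
Each option:
  (a) m²·s⁻¹
  (b) W·s = J·s⁻¹·s = kg·m²·s⁻²
  (c) [m²·s⁻¹] · [kg] = kg·m²·s⁻¹  ← same
  (d) [kg·m²·s⁻²] / [m·s⁻¹] = kg·m·s⁻¹
Only (c) matches kg·m²·s⁻¹.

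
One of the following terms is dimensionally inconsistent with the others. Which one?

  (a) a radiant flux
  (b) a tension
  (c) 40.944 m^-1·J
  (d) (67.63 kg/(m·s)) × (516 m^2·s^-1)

Expand each in SI base units:
  (a) [radiant flux] = kg·m²·s⁻³
  (b) [tension] = kg·m·s⁻²
  (c) J·m⁻¹ = N·m·m⁻¹ = kg·m·s⁻²
  (d) [kg·m⁻¹·s⁻¹] · [m²·s⁻¹] = kg·m·s⁻²
All reduce to kg·m·s⁻² except (a), which is kg·m²·s⁻³.

(a)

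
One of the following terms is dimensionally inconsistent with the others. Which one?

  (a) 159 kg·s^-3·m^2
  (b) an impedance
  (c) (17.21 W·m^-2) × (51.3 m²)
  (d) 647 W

(b)

In SI base units:
  (a) kg·m²·s⁻³
  (b) [impedance] = kg·m²·s⁻³·A⁻²
  (c) [kg·s⁻³] · [m²] = kg·m²·s⁻³
  (d) W = J·s⁻¹ = kg·m²·s⁻³
All reduce to kg·m²·s⁻³ except (b), which is kg·m²·s⁻³·A⁻².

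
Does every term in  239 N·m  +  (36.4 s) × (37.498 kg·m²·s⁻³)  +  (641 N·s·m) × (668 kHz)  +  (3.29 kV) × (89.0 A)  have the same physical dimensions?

Dimensions:
  239 N·m:  N·m = kg·m·s⁻²·m = kg·m²·s⁻²
  (36.4 s) × (37.498 kg·m²·s⁻³):  [s] · [kg·m²·s⁻³] = kg·m²·s⁻²
  (641 N·s·m) × (668 kHz):  [kg·m²·s⁻¹] · [s⁻¹] = kg·m²·s⁻²
  (3.29 kV) × (89.0 A):  [kg·m²·s⁻³·A⁻¹] · [A] = kg·m²·s⁻³
The terms do not share a single dimension (kg·m²·s⁻² vs kg·m²·s⁻³).

No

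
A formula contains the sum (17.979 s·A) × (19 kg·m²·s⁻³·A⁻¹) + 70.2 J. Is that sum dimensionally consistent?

Expand each in SI base units:
  (17.979 s·A) × (19 kg·m²·s⁻³·A⁻¹):  [s·A] · [kg·m²·s⁻³·A⁻¹] = kg·m²·s⁻²
  70.2 J:  J = N·m = kg·m²·s⁻²
Both are kg·m²·s⁻², so they have the same dimensions and can be added.

Yes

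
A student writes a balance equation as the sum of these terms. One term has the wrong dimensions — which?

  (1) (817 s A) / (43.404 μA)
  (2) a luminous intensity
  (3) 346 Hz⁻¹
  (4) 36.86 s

In SI base units:
  (1) [s·A] / [A] = s
  (2) [luminous intensity] = cd
  (3) Hz⁻¹ = (s⁻¹)⁻¹ = s
  (4) s
All reduce to s except (2), which is cd.

(2)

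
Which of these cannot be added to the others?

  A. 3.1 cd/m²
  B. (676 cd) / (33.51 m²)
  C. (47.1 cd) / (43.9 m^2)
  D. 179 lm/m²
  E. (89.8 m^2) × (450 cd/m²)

E.

Work out the base dimensions of each:
  A. cd·m⁻² = m⁻²·cd
  B. [cd] / [m²] = m⁻²·cd
  C. [cd] / [m²] = m⁻²·cd
  D. lm·m⁻² = cd·m⁻² = m⁻²·cd
  E. [m²] · [m⁻²·cd] = cd
All reduce to m⁻²·cd except E., which is cd.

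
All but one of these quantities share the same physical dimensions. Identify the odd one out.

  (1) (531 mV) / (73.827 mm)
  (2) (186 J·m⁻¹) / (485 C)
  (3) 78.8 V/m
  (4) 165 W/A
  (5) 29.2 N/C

Dimensions:
  (1) [kg·m²·s⁻³·A⁻¹] / [m] = kg·m·s⁻³·A⁻¹
  (2) [kg·m·s⁻²] / [s·A] = kg·m·s⁻³·A⁻¹
  (3) V·m⁻¹ = J·C⁻¹·m⁻¹ = kg·m·s⁻³·A⁻¹
  (4) W·A⁻¹ = J·s⁻¹·A⁻¹ = kg·m²·s⁻³·A⁻¹
  (5) N·C⁻¹ = kg·m·s⁻²·(s·A)⁻¹ = kg·m·s⁻³·A⁻¹
All reduce to kg·m·s⁻³·A⁻¹ except (4), which is kg·m²·s⁻³·A⁻¹.

(4)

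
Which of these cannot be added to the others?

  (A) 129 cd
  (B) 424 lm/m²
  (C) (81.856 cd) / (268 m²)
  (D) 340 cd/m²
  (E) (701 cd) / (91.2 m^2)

Expand each in SI base units:
  (A) cd
  (B) lm·m⁻² = cd·m⁻² = m⁻²·cd
  (C) [cd] / [m²] = m⁻²·cd
  (D) cd·m⁻² = m⁻²·cd
  (E) [cd] / [m²] = m⁻²·cd
All reduce to m⁻²·cd except (A), which is cd.

(A)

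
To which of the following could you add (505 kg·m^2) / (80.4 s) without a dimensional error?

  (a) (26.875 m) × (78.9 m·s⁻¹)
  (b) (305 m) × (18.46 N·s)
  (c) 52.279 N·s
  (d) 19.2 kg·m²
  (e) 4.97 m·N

(b)

Reference: [kg·m²] / [s] = kg·m²·s⁻¹.
Each option:
  (a) [m] · [m·s⁻¹] = m²·s⁻¹
  (b) [m] · [kg·m·s⁻¹] = kg·m²·s⁻¹  ← same
  (c) N·s = kg·m·s⁻²·s = kg·m·s⁻¹
  (d) kg·m²
  (e) N·m = kg·m·s⁻²·m = kg·m²·s⁻²
Only (b) matches kg·m²·s⁻¹.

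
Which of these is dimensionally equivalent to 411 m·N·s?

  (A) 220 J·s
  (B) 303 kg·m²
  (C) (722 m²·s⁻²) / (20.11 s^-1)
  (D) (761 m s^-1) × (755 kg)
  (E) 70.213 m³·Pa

(A)

Reference: N·m·s = kg·m·s⁻²·m·s = kg·m²·s⁻¹.
Each option:
  (A) J·s = N·m·s = kg·m²·s⁻¹  ← same
  (B) kg·m²
  (C) [m²·s⁻²] / [s⁻¹] = m²·s⁻¹
  (D) [m·s⁻¹] · [kg] = kg·m·s⁻¹
  (E) Pa·m³ = N·m⁻²·m³ = kg·m²·s⁻²
Only (A) matches kg·m²·s⁻¹.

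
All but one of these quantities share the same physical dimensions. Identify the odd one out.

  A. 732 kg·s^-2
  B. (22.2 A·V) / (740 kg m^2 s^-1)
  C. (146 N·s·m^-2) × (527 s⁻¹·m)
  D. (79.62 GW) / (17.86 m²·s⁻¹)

B.

Expand each in SI base units:
  A. kg·s⁻²
  B. [kg·m²·s⁻³] / [kg·m²·s⁻¹] = s⁻²
  C. [kg·m⁻¹·s⁻¹] · [m·s⁻¹] = kg·s⁻²
  D. [kg·m²·s⁻³] / [m²·s⁻¹] = kg·s⁻²
All reduce to kg·s⁻² except B., which is s⁻².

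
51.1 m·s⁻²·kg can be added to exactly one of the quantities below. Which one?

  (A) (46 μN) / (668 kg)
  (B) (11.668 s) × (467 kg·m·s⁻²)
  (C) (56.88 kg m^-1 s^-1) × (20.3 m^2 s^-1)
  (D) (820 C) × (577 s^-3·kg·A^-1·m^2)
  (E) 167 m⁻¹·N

(C)

Reference: kg·m·s⁻².
Each option:
  (A) [kg·m·s⁻²] / [kg] = m·s⁻²
  (B) [s] · [kg·m·s⁻²] = kg·m·s⁻¹
  (C) [kg·m⁻¹·s⁻¹] · [m²·s⁻¹] = kg·m·s⁻²  ← same
  (D) [s·A] · [kg·m²·s⁻³·A⁻¹] = kg·m²·s⁻²
  (E) N·m⁻¹ = kg·m·s⁻²·m⁻¹ = kg·s⁻²
Only (C) matches kg·m·s⁻².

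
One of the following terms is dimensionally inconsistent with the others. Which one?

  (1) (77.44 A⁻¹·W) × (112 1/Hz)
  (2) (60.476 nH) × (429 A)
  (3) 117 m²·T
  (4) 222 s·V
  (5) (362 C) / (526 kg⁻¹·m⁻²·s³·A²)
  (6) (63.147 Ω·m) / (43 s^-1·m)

(6)

In SI base units:
  (1) [kg·m²·s⁻³·A⁻¹] · [s] = kg·m²·s⁻²·A⁻¹
  (2) [kg·m²·s⁻²·A⁻²] · [A] = kg·m²·s⁻²·A⁻¹
  (3) T·m² = Wb·m⁻²·m² = kg·m²·s⁻²·A⁻¹
  (4) V·s = J·C⁻¹·s = kg·m²·s⁻²·A⁻¹
  (5) [s·A] / [kg⁻¹·m⁻²·s³·A²] = kg·m²·s⁻²·A⁻¹
  (6) [kg·m³·s⁻³·A⁻²] / [m·s⁻¹] = kg·m²·s⁻²·A⁻²
All reduce to kg·m²·s⁻²·A⁻¹ except (6), which is kg·m²·s⁻²·A⁻².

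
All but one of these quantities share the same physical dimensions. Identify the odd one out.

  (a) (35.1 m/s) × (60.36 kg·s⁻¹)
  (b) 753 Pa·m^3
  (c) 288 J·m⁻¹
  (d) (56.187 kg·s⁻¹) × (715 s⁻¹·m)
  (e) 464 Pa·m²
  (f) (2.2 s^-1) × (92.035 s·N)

Reduce each to base SI dimensions:
  (a) [m·s⁻¹] · [kg·s⁻¹] = kg·m·s⁻²
  (b) Pa·m³ = N·m⁻²·m³ = kg·m²·s⁻²
  (c) J·m⁻¹ = N·m·m⁻¹ = kg·m·s⁻²
  (d) [kg·s⁻¹] · [m·s⁻¹] = kg·m·s⁻²
  (e) Pa·m² = N·m⁻²·m² = kg·m·s⁻²
  (f) [s⁻¹] · [kg·m·s⁻¹] = kg·m·s⁻²
All reduce to kg·m·s⁻² except (b), which is kg·m²·s⁻².

(b)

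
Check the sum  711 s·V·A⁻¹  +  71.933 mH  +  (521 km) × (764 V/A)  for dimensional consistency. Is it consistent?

In SI base units:
  711 s·V·A⁻¹:  V·s·A⁻¹ = J·C⁻¹·s·A⁻¹ = kg·m²·s⁻²·A⁻²
  71.933 mH:  H = V·s·A⁻¹ = kg·m²·s⁻²·A⁻²
  (521 km) × (764 V/A):  [m] · [kg·m²·s⁻³·A⁻²] = kg·m³·s⁻³·A⁻²
The terms do not share a single dimension (kg·m²·s⁻²·A⁻² vs kg·m³·s⁻³·A⁻²).

No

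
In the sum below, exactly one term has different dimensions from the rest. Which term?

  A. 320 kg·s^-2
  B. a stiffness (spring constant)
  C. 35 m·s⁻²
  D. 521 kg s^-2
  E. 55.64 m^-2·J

Expand each in SI base units:
  A. kg·s⁻²
  B. [stiffness (spring constant)] = kg·s⁻²
  C. m·s⁻²
  D. kg·s⁻²
  E. J·m⁻² = N·m·m⁻² = kg·s⁻²
All reduce to kg·s⁻² except C., which is m·s⁻².

C.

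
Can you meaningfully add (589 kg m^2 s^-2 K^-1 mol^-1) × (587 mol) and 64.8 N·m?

No

Work out the base dimensions of each:
  (589 kg m^2 s^-2 K^-1 mol^-1) × (587 mol):  [kg·m²·s⁻²·K⁻¹·mol⁻¹] · [mol] = kg·m²·s⁻²·K⁻¹
  64.8 N·m:  N·m = kg·m·s⁻²·m = kg·m²·s⁻²
kg·m²·s⁻²·K⁻¹ ≠ kg·m²·s⁻², so they cannot be added.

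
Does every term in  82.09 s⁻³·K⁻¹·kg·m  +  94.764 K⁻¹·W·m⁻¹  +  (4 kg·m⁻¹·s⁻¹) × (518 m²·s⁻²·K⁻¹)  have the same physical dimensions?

Yes

Reduce each to base SI dimensions:
  82.09 s⁻³·K⁻¹·kg·m:  kg·m·s⁻³·K⁻¹
  94.764 K⁻¹·W·m⁻¹:  W·m⁻¹·K⁻¹ = J·s⁻¹·m⁻¹·K⁻¹ = kg·m·s⁻³·K⁻¹
  (4 kg·m⁻¹·s⁻¹) × (518 m²·s⁻²·K⁻¹):  [kg·m⁻¹·s⁻¹] · [m²·s⁻²·K⁻¹] = kg·m·s⁻³·K⁻¹
Every term reduces to kg·m·s⁻³·K⁻¹.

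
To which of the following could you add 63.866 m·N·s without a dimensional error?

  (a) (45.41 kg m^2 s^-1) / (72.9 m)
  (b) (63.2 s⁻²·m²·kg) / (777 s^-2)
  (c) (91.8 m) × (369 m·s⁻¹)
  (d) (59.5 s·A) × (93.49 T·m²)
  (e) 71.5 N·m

(d)

Reference: N·m·s = kg·m·s⁻²·m·s = kg·m²·s⁻¹.
Each option:
  (a) [kg·m²·s⁻¹] / [m] = kg·m·s⁻¹
  (b) [kg·m²·s⁻²] / [s⁻²] = kg·m²
  (c) [m] · [m·s⁻¹] = m²·s⁻¹
  (d) [s·A] · [kg·m²·s⁻²·A⁻¹] = kg·m²·s⁻¹  ← same
  (e) N·m = kg·m·s⁻²·m = kg·m²·s⁻²
Only (d) matches kg·m²·s⁻¹.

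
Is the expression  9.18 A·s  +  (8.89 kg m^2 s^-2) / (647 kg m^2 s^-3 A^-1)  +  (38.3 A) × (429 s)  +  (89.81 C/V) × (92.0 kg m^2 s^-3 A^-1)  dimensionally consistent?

Reduce each to base SI dimensions:
  9.18 A·s:  A·s = s·A
  (8.89 kg m^2 s^-2) / (647 kg m^2 s^-3 A^-1):  [kg·m²·s⁻²] / [kg·m²·s⁻³·A⁻¹] = s·A
  (38.3 A) × (429 s):  [A] · [s] = s·A
  (89.81 C/V) × (92.0 kg m^2 s^-3 A^-1):  [kg⁻¹·m⁻²·s⁴·A²] · [kg·m²·s⁻³·A⁻¹] = s·A
Every term reduces to s·A.

Yes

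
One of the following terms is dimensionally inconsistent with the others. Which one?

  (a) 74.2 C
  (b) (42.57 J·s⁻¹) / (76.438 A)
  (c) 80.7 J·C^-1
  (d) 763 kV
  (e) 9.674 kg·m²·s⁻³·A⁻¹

(a)

Reduce each to base SI dimensions:
  (a) C = s·A
  (b) [kg·m²·s⁻³] / [A] = kg·m²·s⁻³·A⁻¹
  (c) J·C⁻¹ = N·m·(s·A)⁻¹ = kg·m²·s⁻³·A⁻¹
  (d) V = J·C⁻¹ = kg·m²·s⁻³·A⁻¹
  (e) kg·m²·s⁻³·A⁻¹
All reduce to kg·m²·s⁻³·A⁻¹ except (a), which is s·A.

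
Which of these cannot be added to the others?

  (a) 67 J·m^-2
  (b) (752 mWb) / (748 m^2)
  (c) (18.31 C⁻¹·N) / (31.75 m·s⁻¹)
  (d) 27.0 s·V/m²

(a)

Expand each in SI base units:
  (a) J·m⁻² = N·m·m⁻² = kg·s⁻²
  (b) [kg·m²·s⁻²·A⁻¹] / [m²] = kg·s⁻²·A⁻¹
  (c) [kg·m·s⁻³·A⁻¹] / [m·s⁻¹] = kg·s⁻²·A⁻¹
  (d) V·s·m⁻² = J·C⁻¹·s·m⁻² = kg·s⁻²·A⁻¹
All reduce to kg·s⁻²·A⁻¹ except (a), which is kg·s⁻².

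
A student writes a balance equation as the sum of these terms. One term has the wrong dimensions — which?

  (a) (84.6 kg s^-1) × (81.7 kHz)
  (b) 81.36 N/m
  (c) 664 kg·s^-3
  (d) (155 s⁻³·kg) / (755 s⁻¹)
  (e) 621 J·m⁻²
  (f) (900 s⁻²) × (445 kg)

Dimensions:
  (a) [kg·s⁻¹] · [s⁻¹] = kg·s⁻²
  (b) N·m⁻¹ = kg·m·s⁻²·m⁻¹ = kg·s⁻²
  (c) kg·s⁻³
  (d) [kg·s⁻³] / [s⁻¹] = kg·s⁻²
  (e) J·m⁻² = N·m·m⁻² = kg·s⁻²
  (f) [s⁻²] · [kg] = kg·s⁻²
All reduce to kg·s⁻² except (c), which is kg·s⁻³.

(c)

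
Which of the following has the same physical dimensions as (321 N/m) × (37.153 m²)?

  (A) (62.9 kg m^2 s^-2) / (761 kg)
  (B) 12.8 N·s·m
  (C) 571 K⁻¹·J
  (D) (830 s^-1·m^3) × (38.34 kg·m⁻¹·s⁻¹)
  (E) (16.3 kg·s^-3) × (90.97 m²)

(D)

Reference: [kg·s⁻²] · [m²] = kg·m²·s⁻².
Each option:
  (A) [kg·m²·s⁻²] / [kg] = m²·s⁻²
  (B) N·m·s = kg·m·s⁻²·m·s = kg·m²·s⁻¹
  (C) J·K⁻¹ = N·m·K⁻¹ = kg·m²·s⁻²·K⁻¹
  (D) [m³·s⁻¹] · [kg·m⁻¹·s⁻¹] = kg·m²·s⁻²  ← same
  (E) [kg·s⁻³] · [m²] = kg·m²·s⁻³
Only (D) matches kg·m²·s⁻².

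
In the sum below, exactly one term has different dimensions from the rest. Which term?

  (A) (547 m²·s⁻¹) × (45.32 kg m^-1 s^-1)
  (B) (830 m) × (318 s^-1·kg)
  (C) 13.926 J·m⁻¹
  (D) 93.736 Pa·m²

(B)

Expand each in SI base units:
  (A) [m²·s⁻¹] · [kg·m⁻¹·s⁻¹] = kg·m·s⁻²
  (B) [m] · [kg·s⁻¹] = kg·m·s⁻¹
  (C) J·m⁻¹ = N·m·m⁻¹ = kg·m·s⁻²
  (D) Pa·m² = N·m⁻²·m² = kg·m·s⁻²
All reduce to kg·m·s⁻² except (B), which is kg·m·s⁻¹.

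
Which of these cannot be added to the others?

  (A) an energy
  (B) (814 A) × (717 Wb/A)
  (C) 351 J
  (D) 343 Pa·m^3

Expand each in SI base units:
  (A) [energy] = kg·m²·s⁻²
  (B) [A] · [kg·m²·s⁻²·A⁻²] = kg·m²·s⁻²·A⁻¹
  (C) J = N·m = kg·m²·s⁻²
  (D) Pa·m³ = N·m⁻²·m³ = kg·m²·s⁻²
All reduce to kg·m²·s⁻² except (B), which is kg·m²·s⁻²·A⁻¹.

(B)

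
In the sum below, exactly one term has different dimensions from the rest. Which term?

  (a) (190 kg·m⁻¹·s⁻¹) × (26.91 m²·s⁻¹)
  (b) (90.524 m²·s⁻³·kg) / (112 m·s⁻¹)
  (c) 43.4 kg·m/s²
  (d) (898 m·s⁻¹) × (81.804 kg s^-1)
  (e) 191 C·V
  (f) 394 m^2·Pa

In SI base units:
  (a) [kg·m⁻¹·s⁻¹] · [m²·s⁻¹] = kg·m·s⁻²
  (b) [kg·m²·s⁻³] / [m·s⁻¹] = kg·m·s⁻²
  (c) kg·m·s⁻²
  (d) [m·s⁻¹] · [kg·s⁻¹] = kg·m·s⁻²
  (e) C·V = s·A·J·C⁻¹ = kg·m²·s⁻²
  (f) Pa·m² = N·m⁻²·m² = kg·m·s⁻²
All reduce to kg·m·s⁻² except (e), which is kg·m²·s⁻².

(e)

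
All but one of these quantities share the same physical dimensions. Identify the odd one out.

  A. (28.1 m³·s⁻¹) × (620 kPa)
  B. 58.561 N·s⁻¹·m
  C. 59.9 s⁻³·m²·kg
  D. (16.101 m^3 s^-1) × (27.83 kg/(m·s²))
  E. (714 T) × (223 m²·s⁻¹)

E.

In SI base units:
  A. [m³·s⁻¹] · [kg·m⁻¹·s⁻²] = kg·m²·s⁻³
  B. N·m·s⁻¹ = kg·m·s⁻²·m·s⁻¹ = kg·m²·s⁻³
  C. kg·m²·s⁻³
  D. [m³·s⁻¹] · [kg·m⁻¹·s⁻²] = kg·m²·s⁻³
  E. [kg·s⁻²·A⁻¹] · [m²·s⁻¹] = kg·m²·s⁻³·A⁻¹
All reduce to kg·m²·s⁻³ except E., which is kg·m²·s⁻³·A⁻¹.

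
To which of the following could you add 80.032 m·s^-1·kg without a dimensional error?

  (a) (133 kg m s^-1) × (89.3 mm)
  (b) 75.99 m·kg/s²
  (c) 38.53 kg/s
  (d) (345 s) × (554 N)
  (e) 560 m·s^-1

(d)

Reference: kg·m·s⁻¹.
Each option:
  (a) [kg·m·s⁻¹] · [m] = kg·m²·s⁻¹
  (b) kg·m·s⁻²
  (c) kg·s⁻¹
  (d) [s] · [kg·m·s⁻²] = kg·m·s⁻¹  ← same
  (e) m·s⁻¹
Only (d) matches kg·m·s⁻¹.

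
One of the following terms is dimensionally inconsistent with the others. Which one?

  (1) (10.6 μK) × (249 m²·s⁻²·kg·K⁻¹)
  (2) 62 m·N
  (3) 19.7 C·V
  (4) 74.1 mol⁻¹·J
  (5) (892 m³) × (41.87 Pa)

Dimensions:
  (1) [K] · [kg·m²·s⁻²·K⁻¹] = kg·m²·s⁻²
  (2) N·m = kg·m·s⁻²·m = kg·m²·s⁻²
  (3) C·V = s·A·J·C⁻¹ = kg·m²·s⁻²
  (4) J·mol⁻¹ = N·m·mol⁻¹ = kg·m²·s⁻²·mol⁻¹
  (5) [m³] · [kg·m⁻¹·s⁻²] = kg·m²·s⁻²
All reduce to kg·m²·s⁻² except (4), which is kg·m²·s⁻²·mol⁻¹.

(4)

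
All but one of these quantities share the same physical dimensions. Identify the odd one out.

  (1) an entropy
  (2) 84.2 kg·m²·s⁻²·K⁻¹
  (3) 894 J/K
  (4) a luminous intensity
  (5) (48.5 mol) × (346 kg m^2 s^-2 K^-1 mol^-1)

(4)

Dimensions:
  (1) [entropy] = kg·m²·s⁻²·K⁻¹
  (2) kg·m²·s⁻²·K⁻¹
  (3) J·K⁻¹ = N·m·K⁻¹ = kg·m²·s⁻²·K⁻¹
  (4) [luminous intensity] = cd
  (5) [mol] · [kg·m²·s⁻²·K⁻¹·mol⁻¹] = kg·m²·s⁻²·K⁻¹
All reduce to kg·m²·s⁻²·K⁻¹ except (4), which is cd.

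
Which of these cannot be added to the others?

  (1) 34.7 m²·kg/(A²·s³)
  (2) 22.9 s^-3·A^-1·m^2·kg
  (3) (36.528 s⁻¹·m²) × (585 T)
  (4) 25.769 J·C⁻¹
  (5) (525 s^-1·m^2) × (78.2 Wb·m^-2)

Expand each in SI base units:
  (1) kg·m²·s⁻³·A⁻²
  (2) kg·m²·s⁻³·A⁻¹
  (3) [m²·s⁻¹] · [kg·s⁻²·A⁻¹] = kg·m²·s⁻³·A⁻¹
  (4) J·C⁻¹ = N·m·(s·A)⁻¹ = kg·m²·s⁻³·A⁻¹
  (5) [m²·s⁻¹] · [kg·s⁻²·A⁻¹] = kg·m²·s⁻³·A⁻¹
All reduce to kg·m²·s⁻³·A⁻¹ except (1), which is kg·m²·s⁻³·A⁻².

(1)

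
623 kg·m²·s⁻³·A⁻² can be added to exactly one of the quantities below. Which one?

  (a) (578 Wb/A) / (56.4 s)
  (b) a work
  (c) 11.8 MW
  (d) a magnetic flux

(a)

Reference: kg·m²·s⁻³·A⁻².
Each option:
  (a) [kg·m²·s⁻²·A⁻²] / [s] = kg·m²·s⁻³·A⁻²  ← same
  (b) [work] = kg·m²·s⁻²
  (c) W = J·s⁻¹ = kg·m²·s⁻³
  (d) [magnetic flux] = kg·m²·s⁻²·A⁻¹
Only (a) matches kg·m²·s⁻³·A⁻².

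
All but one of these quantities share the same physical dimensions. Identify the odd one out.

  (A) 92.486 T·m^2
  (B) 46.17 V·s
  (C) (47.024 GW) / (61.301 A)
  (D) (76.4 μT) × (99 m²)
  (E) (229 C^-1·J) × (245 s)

Work out the base dimensions of each:
  (A) T·m² = Wb·m⁻²·m² = kg·m²·s⁻²·A⁻¹
  (B) V·s = J·C⁻¹·s = kg·m²·s⁻²·A⁻¹
  (C) [kg·m²·s⁻³] / [A] = kg·m²·s⁻³·A⁻¹
  (D) [kg·s⁻²·A⁻¹] · [m²] = kg·m²·s⁻²·A⁻¹
  (E) [kg·m²·s⁻³·A⁻¹] · [s] = kg·m²·s⁻²·A⁻¹
All reduce to kg·m²·s⁻²·A⁻¹ except (C), which is kg·m²·s⁻³·A⁻¹.

(C)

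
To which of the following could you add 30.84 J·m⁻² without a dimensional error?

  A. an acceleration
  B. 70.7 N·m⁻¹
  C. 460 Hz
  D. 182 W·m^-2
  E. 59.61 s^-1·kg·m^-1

Reference: J·m⁻² = N·m·m⁻² = kg·s⁻².
Each option:
  A. [acceleration] = m·s⁻²
  B. N·m⁻¹ = kg·m·s⁻²·m⁻¹ = kg·s⁻²  ← same
  C. Hz = s⁻¹
  D. W·m⁻² = J·s⁻¹·m⁻² = kg·s⁻³
  E. kg·m⁻¹·s⁻¹
Only B. matches kg·s⁻².

B.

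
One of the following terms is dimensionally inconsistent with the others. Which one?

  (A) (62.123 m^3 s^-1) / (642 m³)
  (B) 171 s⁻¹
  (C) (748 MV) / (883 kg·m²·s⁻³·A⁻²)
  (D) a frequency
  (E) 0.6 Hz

Reduce each to base SI dimensions:
  (A) [m³·s⁻¹] / [m³] = s⁻¹
  (B) s⁻¹
  (C) [kg·m²·s⁻³·A⁻¹] / [kg·m²·s⁻³·A⁻²] = A
  (D) [frequency] = s⁻¹
  (E) Hz = s⁻¹
All reduce to s⁻¹ except (C), which is A.

(C)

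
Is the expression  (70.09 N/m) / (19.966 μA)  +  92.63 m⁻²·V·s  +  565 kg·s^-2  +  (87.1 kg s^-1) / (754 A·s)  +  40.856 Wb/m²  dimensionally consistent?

No

Work out the base dimensions of each:
  (70.09 N/m) / (19.966 μA):  [kg·s⁻²] / [A] = kg·s⁻²·A⁻¹
  92.63 m⁻²·V·s:  V·s·m⁻² = J·C⁻¹·s·m⁻² = kg·s⁻²·A⁻¹
  565 kg·s^-2:  kg·s⁻²
  (87.1 kg s^-1) / (754 A·s):  [kg·s⁻¹] / [s·A] = kg·s⁻²·A⁻¹
  40.856 Wb/m²:  Wb·m⁻² = V·s·m⁻² = kg·s⁻²·A⁻¹
The terms do not share a single dimension (kg·s⁻² vs kg·s⁻²·A⁻¹).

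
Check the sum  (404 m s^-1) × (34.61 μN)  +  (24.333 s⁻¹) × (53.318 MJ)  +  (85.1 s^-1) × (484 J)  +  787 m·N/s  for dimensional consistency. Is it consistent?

Yes

Reduce each to base SI dimensions:
  (404 m s^-1) × (34.61 μN):  [m·s⁻¹] · [kg·m·s⁻²] = kg·m²·s⁻³
  (24.333 s⁻¹) × (53.318 MJ):  [s⁻¹] · [kg·m²·s⁻²] = kg·m²·s⁻³
  (85.1 s^-1) × (484 J):  [s⁻¹] · [kg·m²·s⁻²] = kg·m²·s⁻³
  787 m·N/s:  N·m·s⁻¹ = kg·m·s⁻²·m·s⁻¹ = kg·m²·s⁻³
Every term reduces to kg·m²·s⁻³.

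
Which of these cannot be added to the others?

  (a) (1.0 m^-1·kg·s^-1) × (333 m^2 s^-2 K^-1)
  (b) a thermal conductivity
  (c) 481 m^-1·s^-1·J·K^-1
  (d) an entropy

Dimensions:
  (a) [kg·m⁻¹·s⁻¹] · [m²·s⁻²·K⁻¹] = kg·m·s⁻³·K⁻¹
  (b) [thermal conductivity] = kg·m·s⁻³·K⁻¹
  (c) J·s⁻¹·m⁻¹·K⁻¹ = N·m·s⁻¹·m⁻¹·K⁻¹ = kg·m·s⁻³·K⁻¹
  (d) [entropy] = kg·m²·s⁻²·K⁻¹
All reduce to kg·m·s⁻³·K⁻¹ except (d), which is kg·m²·s⁻²·K⁻¹.

(d)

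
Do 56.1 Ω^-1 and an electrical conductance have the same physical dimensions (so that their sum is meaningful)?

Yes

Dimensions:
  56.1 Ω^-1:  Ω⁻¹ = (V·A⁻¹)⁻¹ = kg⁻¹·m⁻²·s³·A²
  an electrical conductance:  [electrical conductance] = kg⁻¹·m⁻²·s³·A²
Both are kg⁻¹·m⁻²·s³·A², so they have the same dimensions and can be added.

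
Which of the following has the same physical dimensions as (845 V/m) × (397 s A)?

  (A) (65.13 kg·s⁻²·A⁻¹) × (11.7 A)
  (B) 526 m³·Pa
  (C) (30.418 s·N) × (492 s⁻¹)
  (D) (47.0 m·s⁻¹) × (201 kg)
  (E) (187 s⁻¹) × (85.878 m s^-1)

(C)

Reference: [kg·m·s⁻³·A⁻¹] · [s·A] = kg·m·s⁻².
Each option:
  (A) [kg·s⁻²·A⁻¹] · [A] = kg·s⁻²
  (B) Pa·m³ = N·m⁻²·m³ = kg·m²·s⁻²
  (C) [kg·m·s⁻¹] · [s⁻¹] = kg·m·s⁻²  ← same
  (D) [m·s⁻¹] · [kg] = kg·m·s⁻¹
  (E) [s⁻¹] · [m·s⁻¹] = m·s⁻²
Only (C) matches kg·m·s⁻².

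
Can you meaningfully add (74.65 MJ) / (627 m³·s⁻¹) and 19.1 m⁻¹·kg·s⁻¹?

Yes

In SI base units:
  (74.65 MJ) / (627 m³·s⁻¹):  [kg·m²·s⁻²] / [m³·s⁻¹] = kg·m⁻¹·s⁻¹
  19.1 m⁻¹·kg·s⁻¹:  kg·m⁻¹·s⁻¹
Both are kg·m⁻¹·s⁻¹, so they have the same dimensions and can be added.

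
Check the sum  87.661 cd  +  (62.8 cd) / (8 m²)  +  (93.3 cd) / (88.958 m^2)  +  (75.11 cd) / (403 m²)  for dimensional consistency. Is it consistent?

Expand each in SI base units:
  87.661 cd:  cd
  (62.8 cd) / (8 m²):  [cd] / [m²] = m⁻²·cd
  (93.3 cd) / (88.958 m^2):  [cd] / [m²] = m⁻²·cd
  (75.11 cd) / (403 m²):  [cd] / [m²] = m⁻²·cd
The terms do not share a single dimension (cd vs m⁻²·cd).

No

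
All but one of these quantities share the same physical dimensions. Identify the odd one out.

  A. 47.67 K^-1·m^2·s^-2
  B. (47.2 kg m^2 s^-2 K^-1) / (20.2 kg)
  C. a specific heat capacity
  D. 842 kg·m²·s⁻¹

D.

Dimensions:
  A. m²·s⁻²·K⁻¹
  B. [kg·m²·s⁻²·K⁻¹] / [kg] = m²·s⁻²·K⁻¹
  C. [specific heat capacity] = m²·s⁻²·K⁻¹
  D. kg·m²·s⁻¹
All reduce to m²·s⁻²·K⁻¹ except D., which is kg·m²·s⁻¹.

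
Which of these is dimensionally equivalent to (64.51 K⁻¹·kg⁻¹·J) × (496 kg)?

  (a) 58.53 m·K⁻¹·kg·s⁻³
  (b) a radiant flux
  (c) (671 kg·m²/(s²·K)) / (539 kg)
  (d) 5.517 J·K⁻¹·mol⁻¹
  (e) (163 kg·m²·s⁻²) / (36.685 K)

(e)

Reference: [m²·s⁻²·K⁻¹] · [kg] = kg·m²·s⁻²·K⁻¹.
Each option:
  (a) kg·m·s⁻³·K⁻¹
  (b) [radiant flux] = kg·m²·s⁻³
  (c) [kg·m²·s⁻²·K⁻¹] / [kg] = m²·s⁻²·K⁻¹
  (d) J·mol⁻¹·K⁻¹ = N·m·mol⁻¹·K⁻¹ = kg·m²·s⁻²·K⁻¹·mol⁻¹
  (e) [kg·m²·s⁻²] / [K] = kg·m²·s⁻²·K⁻¹  ← same
Only (e) matches kg·m²·s⁻²·K⁻¹.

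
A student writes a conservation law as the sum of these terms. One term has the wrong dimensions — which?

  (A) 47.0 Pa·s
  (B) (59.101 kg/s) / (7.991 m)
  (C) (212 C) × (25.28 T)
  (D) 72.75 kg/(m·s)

(C)

Reduce each to base SI dimensions:
  (A) Pa·s = N·m⁻²·s = kg·m⁻¹·s⁻¹
  (B) [kg·s⁻¹] / [m] = kg·m⁻¹·s⁻¹
  (C) [s·A] · [kg·s⁻²·A⁻¹] = kg·s⁻¹
  (D) kg·m⁻¹·s⁻¹
All reduce to kg·m⁻¹·s⁻¹ except (C), which is kg·s⁻¹.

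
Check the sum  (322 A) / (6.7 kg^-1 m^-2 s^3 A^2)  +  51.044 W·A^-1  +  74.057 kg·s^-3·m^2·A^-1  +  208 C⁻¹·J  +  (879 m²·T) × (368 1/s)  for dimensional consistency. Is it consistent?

Expand each in SI base units:
  (322 A) / (6.7 kg^-1 m^-2 s^3 A^2):  [A] / [kg⁻¹·m⁻²·s³·A²] = kg·m²·s⁻³·A⁻¹
  51.044 W·A^-1:  W·A⁻¹ = J·s⁻¹·A⁻¹ = kg·m²·s⁻³·A⁻¹
  74.057 kg·s^-3·m^2·A^-1:  kg·m²·s⁻³·A⁻¹
  208 C⁻¹·J:  J·C⁻¹ = N·m·(s·A)⁻¹ = kg·m²·s⁻³·A⁻¹
  (879 m²·T) × (368 1/s):  [kg·m²·s⁻²·A⁻¹] · [s⁻¹] = kg·m²·s⁻³·A⁻¹
Every term reduces to kg·m²·s⁻³·A⁻¹.

Yes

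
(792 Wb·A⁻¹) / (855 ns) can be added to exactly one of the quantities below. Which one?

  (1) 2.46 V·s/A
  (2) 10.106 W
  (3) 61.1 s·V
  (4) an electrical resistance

Reference: [kg·m²·s⁻²·A⁻²] / [s] = kg·m²·s⁻³·A⁻².
Each option:
  (1) V·s·A⁻¹ = J·C⁻¹·s·A⁻¹ = kg·m²·s⁻²·A⁻²
  (2) W = J·s⁻¹ = kg·m²·s⁻³
  (3) V·s = J·C⁻¹·s = kg·m²·s⁻²·A⁻¹
  (4) [electrical resistance] = kg·m²·s⁻³·A⁻²  ← same
Only (4) matches kg·m²·s⁻³·A⁻².

(4)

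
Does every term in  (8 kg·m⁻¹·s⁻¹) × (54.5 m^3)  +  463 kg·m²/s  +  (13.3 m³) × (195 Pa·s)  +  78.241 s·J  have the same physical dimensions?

Yes

Expand each in SI base units:
  (8 kg·m⁻¹·s⁻¹) × (54.5 m^3):  [kg·m⁻¹·s⁻¹] · [m³] = kg·m²·s⁻¹
  463 kg·m²/s:  kg·m²·s⁻¹
  (13.3 m³) × (195 Pa·s):  [m³] · [kg·m⁻¹·s⁻¹] = kg·m²·s⁻¹
  78.241 s·J:  J·s = N·m·s = kg·m²·s⁻¹
Every term reduces to kg·m²·s⁻¹.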